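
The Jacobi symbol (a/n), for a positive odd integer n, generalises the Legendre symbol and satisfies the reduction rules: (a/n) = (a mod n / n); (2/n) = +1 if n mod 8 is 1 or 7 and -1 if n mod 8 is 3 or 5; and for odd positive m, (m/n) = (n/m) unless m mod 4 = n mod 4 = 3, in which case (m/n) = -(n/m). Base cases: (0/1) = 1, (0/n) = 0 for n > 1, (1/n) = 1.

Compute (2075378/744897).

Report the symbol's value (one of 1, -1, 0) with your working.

(2075378/744897) = (585584/744897)   [reduce mod 744897]
585584 = 2^4·36599; (2/744897) = +1 since 744897 mod 8 = 1, so (585584/744897) = (+1)^4·(36599/744897); sign now +1
reciprocity: (36599/744897) = +1·(744897/36599) since 36599 mod 4 = 3, 744897 mod 4 = 1; sign now +1
(744897/36599) = (12917/36599)   [reduce mod 36599]
reciprocity: (12917/36599) = +1·(36599/12917) since 12917 mod 4 = 1, 36599 mod 4 = 3; sign now +1
(36599/12917) = (10765/12917)   [reduce mod 12917]
reciprocity: (10765/12917) = +1·(12917/10765) since 10765 mod 4 = 1, 12917 mod 4 = 1; sign now +1
(12917/10765) = (2152/10765)   [reduce mod 10765]
2152 = 2^3·269; (2/10765) = -1 since 10765 mod 8 = 5, so (2152/10765) = (-1)^3·(269/10765); sign now -1
reciprocity: (269/10765) = +1·(10765/269) since 269 mod 4 = 1, 10765 mod 4 = 1; sign now -1
(10765/269) = (5/269)   [reduce mod 269]
reciprocity: (5/269) = +1·(269/5) since 5 mod 4 = 1, 269 mod 4 = 1; sign now -1
(269/5) = (4/5)   [reduce mod 5]
4 = 2^2·1; (2/5) = -1 since 5 mod 8 = 5, so (4/5) = (-1)^2·(1/5); sign now -1
(1/5) = 1; final value = sign = -1

-1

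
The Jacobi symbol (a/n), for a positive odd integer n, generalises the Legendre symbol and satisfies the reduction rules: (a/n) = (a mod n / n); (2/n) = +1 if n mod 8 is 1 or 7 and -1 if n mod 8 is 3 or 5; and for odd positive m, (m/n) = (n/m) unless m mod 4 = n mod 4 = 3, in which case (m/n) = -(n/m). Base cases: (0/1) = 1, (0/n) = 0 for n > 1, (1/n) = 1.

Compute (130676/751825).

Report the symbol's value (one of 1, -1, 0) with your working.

factor out 2^2: 130676 = 2^2·32669; with 751825 mod 8 = 1, (2/751825) = +1; sign now +1; continue with (32669/751825)
flip (32669/751825) -> (751825/32669): both odd, 32669 mod 4 = 1, 751825 mod 4 = 1, so the flip contributes +1; sign now +1
(751825/32669): 751825 mod 32669 = 438, so (751825/32669) = (438/32669)
factor out 2^1: 438 = 2^1·219; with 32669 mod 8 = 5, (2/32669) = -1; sign now -1; continue with (219/32669)
flip (219/32669) -> (32669/219): both odd, 219 mod 4 = 3, 32669 mod 4 = 1, so the flip contributes +1; sign now -1
(32669/219): 32669 mod 219 = 38, so (32669/219) = (38/219)
factor out 2^1: 38 = 2^1·19; with 219 mod 8 = 3, (2/219) = -1; sign now +1; continue with (19/219)
flip (19/219) -> (219/19): both odd, 19 mod 4 = 3, 219 mod 4 = 3, so the flip contributes -1; sign now -1
(219/19): 219 mod 19 = 10, so (219/19) = (10/19)
factor out 2^1: 10 = 2^1·5; with 19 mod 8 = 3, (2/19) = -1; sign now +1; continue with (5/19)
flip (5/19) -> (19/5): both odd, 5 mod 4 = 1, 19 mod 4 = 3, so the flip contributes +1; sign now +1
(19/5): 19 mod 5 = 4, so (19/5) = (4/5)
factor out 2^2: 4 = 2^2·1; with 5 mod 8 = 5, (2/5) = -1; sign now +1; continue with (1/5)
reached (1/5) = 1, so the symbol is +1

1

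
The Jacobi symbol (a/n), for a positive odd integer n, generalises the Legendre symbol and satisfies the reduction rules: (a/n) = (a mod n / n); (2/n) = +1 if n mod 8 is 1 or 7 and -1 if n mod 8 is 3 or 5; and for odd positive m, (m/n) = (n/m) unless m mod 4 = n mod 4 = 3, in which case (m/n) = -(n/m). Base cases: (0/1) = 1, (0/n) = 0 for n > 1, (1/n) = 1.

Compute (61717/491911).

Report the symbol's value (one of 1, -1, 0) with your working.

flip (61717/491911) -> (491911/61717): both odd, 61717 mod 4 = 1, 491911 mod 4 = 3, so the flip contributes +1; sign now +1
(491911/61717): 491911 mod 61717 = 59892, so (491911/61717) = (59892/61717)
factor out 2^2: 59892 = 2^2·14973; with 61717 mod 8 = 5, (2/61717) = -1; sign now +1; continue with (14973/61717)
flip (14973/61717) -> (61717/14973): both odd, 14973 mod 4 = 1, 61717 mod 4 = 1, so the flip contributes +1; sign now +1
(61717/14973): 61717 mod 14973 = 1825, so (61717/14973) = (1825/14973)
flip (1825/14973) -> (14973/1825): both odd, 1825 mod 4 = 1, 14973 mod 4 = 1, so the flip contributes +1; sign now +1
(14973/1825): 14973 mod 1825 = 373, so (14973/1825) = (373/1825)
flip (373/1825) -> (1825/373): both odd, 373 mod 4 = 1, 1825 mod 4 = 1, so the flip contributes +1; sign now +1
(1825/373): 1825 mod 373 = 333, so (1825/373) = (333/373)
flip (333/373) -> (373/333): both odd, 333 mod 4 = 1, 373 mod 4 = 1, so the flip contributes +1; sign now +1
(373/333): 373 mod 333 = 40, so (373/333) = (40/333)
factor out 2^3: 40 = 2^3·5; with 333 mod 8 = 5, (2/333) = -1; sign now -1; continue with (5/333)
flip (5/333) -> (333/5): both odd, 5 mod 4 = 1, 333 mod 4 = 1, so the flip contributes +1; sign now -1
(333/5): 333 mod 5 = 3, so (333/5) = (3/5)
flip (3/5) -> (5/3): both odd, 3 mod 4 = 3, 5 mod 4 = 1, so the flip contributes +1; sign now -1
(5/3): 5 mod 3 = 2, so (5/3) = (2/3)
factor out 2^1: 2 = 2^1·1; with 3 mod 8 = 3, (2/3) = -1; sign now +1; continue with (1/3)
reached (1/3) = 1, so the symbol is +1

1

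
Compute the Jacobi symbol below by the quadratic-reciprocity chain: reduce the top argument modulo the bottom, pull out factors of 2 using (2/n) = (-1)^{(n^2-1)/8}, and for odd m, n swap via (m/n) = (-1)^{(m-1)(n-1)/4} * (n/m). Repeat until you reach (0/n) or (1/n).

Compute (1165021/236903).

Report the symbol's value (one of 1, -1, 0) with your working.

-1

(1165021/236903): 1165021 mod 236903 = 217409, so (1165021/236903) = (217409/236903)
flip (217409/236903) -> (236903/217409): both odd, 217409 mod 4 = 1, 236903 mod 4 = 3, so the flip contributes +1; sign now +1
(236903/217409): 236903 mod 217409 = 19494, so (236903/217409) = (19494/217409)
factor out 2^1: 19494 = 2^1·9747; with 217409 mod 8 = 1, (2/217409) = +1; sign now +1; continue with (9747/217409)
flip (9747/217409) -> (217409/9747): both odd, 9747 mod 4 = 3, 217409 mod 4 = 1, so the flip contributes +1; sign now +1
(217409/9747): 217409 mod 9747 = 2975, so (217409/9747) = (2975/9747)
flip (2975/9747) -> (9747/2975): both odd, 2975 mod 4 = 3, 9747 mod 4 = 3, so the flip contributes -1; sign now -1
(9747/2975): 9747 mod 2975 = 822, so (9747/2975) = (822/2975)
factor out 2^1: 822 = 2^1·411; with 2975 mod 8 = 7, (2/2975) = +1; sign now -1; continue with (411/2975)
flip (411/2975) -> (2975/411): both odd, 411 mod 4 = 3, 2975 mod 4 = 3, so the flip contributes -1; sign now +1
(2975/411): 2975 mod 411 = 98, so (2975/411) = (98/411)
factor out 2^1: 98 = 2^1·49; with 411 mod 8 = 3, (2/411) = -1; sign now -1; continue with (49/411)
flip (49/411) -> (411/49): both odd, 49 mod 4 = 1, 411 mod 4 = 3, so the flip contributes +1; sign now -1
(411/49): 411 mod 49 = 19, so (411/49) = (19/49)
flip (19/49) -> (49/19): both odd, 19 mod 4 = 3, 49 mod 4 = 1, so the flip contributes +1; sign now -1
(49/19): 49 mod 19 = 11, so (49/19) = (11/19)
flip (11/19) -> (19/11): both odd, 11 mod 4 = 3, 19 mod 4 = 3, so the flip contributes -1; sign now +1
(19/11): 19 mod 11 = 8, so (19/11) = (8/11)
factor out 2^3: 8 = 2^3·1; with 11 mod 8 = 3, (2/11) = -1; sign now -1; continue with (1/11)
reached (1/11) = 1, so the symbol is -1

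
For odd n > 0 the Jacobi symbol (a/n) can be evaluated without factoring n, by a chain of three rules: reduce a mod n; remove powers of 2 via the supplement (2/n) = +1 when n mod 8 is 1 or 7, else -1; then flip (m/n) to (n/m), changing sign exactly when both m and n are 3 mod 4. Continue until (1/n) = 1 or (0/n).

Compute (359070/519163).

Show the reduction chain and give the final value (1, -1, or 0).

-1

359070 = 2^1·179535; (2/519163) = -1 since 519163 mod 8 = 3, so (359070/519163) = (-1)^1·(179535/519163); sign now -1
reciprocity: (179535/519163) = -1·(519163/179535) since 179535 mod 4 = 3, 519163 mod 4 = 3; sign now +1
(519163/179535) = (160093/179535)   [reduce mod 179535]
reciprocity: (160093/179535) = +1·(179535/160093) since 160093 mod 4 = 1, 179535 mod 4 = 3; sign now +1
(179535/160093) = (19442/160093)   [reduce mod 160093]
19442 = 2^1·9721; (2/160093) = -1 since 160093 mod 8 = 5, so (19442/160093) = (-1)^1·(9721/160093); sign now -1
reciprocity: (9721/160093) = +1·(160093/9721) since 9721 mod 4 = 1, 160093 mod 4 = 1; sign now -1
(160093/9721) = (4557/9721)   [reduce mod 9721]
reciprocity: (4557/9721) = +1·(9721/4557) since 4557 mod 4 = 1, 9721 mod 4 = 1; sign now -1
(9721/4557) = (607/4557)   [reduce mod 4557]
reciprocity: (607/4557) = +1·(4557/607) since 607 mod 4 = 3, 4557 mod 4 = 1; sign now -1
(4557/607) = (308/607)   [reduce mod 607]
308 = 2^2·77; (2/607) = +1 since 607 mod 8 = 7, so (308/607) = (+1)^2·(77/607); sign now -1
reciprocity: (77/607) = +1·(607/77) since 77 mod 4 = 1, 607 mod 4 = 3; sign now -1
(607/77) = (68/77)   [reduce mod 77]
68 = 2^2·17; (2/77) = -1 since 77 mod 8 = 5, so (68/77) = (-1)^2·(17/77); sign now -1
reciprocity: (17/77) = +1·(77/17) since 17 mod 4 = 1, 77 mod 4 = 1; sign now -1
(77/17) = (9/17)   [reduce mod 17]
reciprocity: (9/17) = +1·(17/9) since 9 mod 4 = 1, 17 mod 4 = 1; sign now -1
(17/9) = (8/9)   [reduce mod 9]
8 = 2^3·1; (2/9) = +1 since 9 mod 8 = 1, so (8/9) = (+1)^3·(1/9); sign now -1
(1/9) = 1; final value = sign = -1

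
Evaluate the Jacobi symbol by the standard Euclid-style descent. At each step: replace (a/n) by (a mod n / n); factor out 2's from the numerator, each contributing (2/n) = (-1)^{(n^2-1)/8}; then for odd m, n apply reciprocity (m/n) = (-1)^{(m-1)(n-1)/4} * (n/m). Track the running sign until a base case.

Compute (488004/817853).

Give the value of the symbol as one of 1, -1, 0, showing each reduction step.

488004 = 2^2·122001; (2/817853) = -1 since 817853 mod 8 = 5, so (488004/817853) = (-1)^2·(122001/817853); sign now +1
reciprocity: (122001/817853) = +1·(817853/122001) since 122001 mod 4 = 1, 817853 mod 4 = 1; sign now +1
(817853/122001) = (85847/122001)   [reduce mod 122001]
reciprocity: (85847/122001) = +1·(122001/85847) since 85847 mod 4 = 3, 122001 mod 4 = 1; sign now +1
(122001/85847) = (36154/85847)   [reduce mod 85847]
36154 = 2^1·18077; (2/85847) = +1 since 85847 mod 8 = 7, so (36154/85847) = (+1)^1·(18077/85847); sign now +1
reciprocity: (18077/85847) = +1·(85847/18077) since 18077 mod 4 = 1, 85847 mod 4 = 3; sign now +1
(85847/18077) = (13539/18077)   [reduce mod 18077]
reciprocity: (13539/18077) = +1·(18077/13539) since 13539 mod 4 = 3, 18077 mod 4 = 1; sign now +1
(18077/13539) = (4538/13539)   [reduce mod 13539]
4538 = 2^1·2269; (2/13539) = -1 since 13539 mod 8 = 3, so (4538/13539) = (-1)^1·(2269/13539); sign now -1
reciprocity: (2269/13539) = +1·(13539/2269) since 2269 mod 4 = 1, 13539 mod 4 = 3; sign now -1
(13539/2269) = (2194/2269)   [reduce mod 2269]
2194 = 2^1·1097; (2/2269) = -1 since 2269 mod 8 = 5, so (2194/2269) = (-1)^1·(1097/2269); sign now +1
reciprocity: (1097/2269) = +1·(2269/1097) since 1097 mod 4 = 1, 2269 mod 4 = 1; sign now +1
(2269/1097) = (75/1097)   [reduce mod 1097]
reciprocity: (75/1097) = +1·(1097/75) since 75 mod 4 = 3, 1097 mod 4 = 1; sign now +1
(1097/75) = (47/75)   [reduce mod 75]
reciprocity: (47/75) = -1·(75/47) since 47 mod 4 = 3, 75 mod 4 = 3; sign now -1
(75/47) = (28/47)   [reduce mod 47]
28 = 2^2·7; (2/47) = +1 since 47 mod 8 = 7, so (28/47) = (+1)^2·(7/47); sign now -1
reciprocity: (7/47) = -1·(47/7) since 7 mod 4 = 3, 47 mod 4 = 3; sign now +1
(47/7) = (5/7)   [reduce mod 7]
reciprocity: (5/7) = +1·(7/5) since 5 mod 4 = 1, 7 mod 4 = 3; sign now +1
(7/5) = (2/5)   [reduce mod 5]
2 = 2^1·1; (2/5) = -1 since 5 mod 8 = 5, so (2/5) = (-1)^1·(1/5); sign now -1
(1/5) = 1; final value = sign = -1

-1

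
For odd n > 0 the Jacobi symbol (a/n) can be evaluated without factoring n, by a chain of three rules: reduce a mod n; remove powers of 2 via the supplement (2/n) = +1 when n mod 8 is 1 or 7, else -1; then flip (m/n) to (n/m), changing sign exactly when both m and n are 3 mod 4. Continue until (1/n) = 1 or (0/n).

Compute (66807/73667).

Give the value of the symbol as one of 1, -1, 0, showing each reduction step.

1

reciprocity: (66807/73667) = -1·(73667/66807) since 66807 mod 4 = 3, 73667 mod 4 = 3; sign now -1
(73667/66807) = (6860/66807)   [reduce mod 66807]
6860 = 2^2·1715; (2/66807) = +1 since 66807 mod 8 = 7, so (6860/66807) = (+1)^2·(1715/66807); sign now -1
reciprocity: (1715/66807) = -1·(66807/1715) since 1715 mod 4 = 3, 66807 mod 4 = 3; sign now +1
(66807/1715) = (1637/1715)   [reduce mod 1715]
reciprocity: (1637/1715) = +1·(1715/1637) since 1637 mod 4 = 1, 1715 mod 4 = 3; sign now +1
(1715/1637) = (78/1637)   [reduce mod 1637]
78 = 2^1·39; (2/1637) = -1 since 1637 mod 8 = 5, so (78/1637) = (-1)^1·(39/1637); sign now -1
reciprocity: (39/1637) = +1·(1637/39) since 39 mod 4 = 3, 1637 mod 4 = 1; sign now -1
(1637/39) = (38/39)   [reduce mod 39]
38 = 2^1·19; (2/39) = +1 since 39 mod 8 = 7, so (38/39) = (+1)^1·(19/39); sign now -1
reciprocity: (19/39) = -1·(39/19) since 19 mod 4 = 3, 39 mod 4 = 3; sign now +1
(39/19) = (1/19)   [reduce mod 19]
(1/19) = 1; final value = sign = +1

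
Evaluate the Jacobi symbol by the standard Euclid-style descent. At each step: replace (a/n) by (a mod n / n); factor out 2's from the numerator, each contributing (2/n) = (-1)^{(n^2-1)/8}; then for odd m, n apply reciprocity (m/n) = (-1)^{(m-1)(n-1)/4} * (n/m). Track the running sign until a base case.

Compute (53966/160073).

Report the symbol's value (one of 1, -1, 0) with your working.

-1

53966 = 2^1·26983; (2/160073) = +1 since 160073 mod 8 = 1, so (53966/160073) = (+1)^1·(26983/160073); sign now +1
reciprocity: (26983/160073) = +1·(160073/26983) since 26983 mod 4 = 3, 160073 mod 4 = 1; sign now +1
(160073/26983) = (25158/26983)   [reduce mod 26983]
25158 = 2^1·12579; (2/26983) = +1 since 26983 mod 8 = 7, so (25158/26983) = (+1)^1·(12579/26983); sign now +1
reciprocity: (12579/26983) = -1·(26983/12579) since 12579 mod 4 = 3, 26983 mod 4 = 3; sign now -1
(26983/12579) = (1825/12579)   [reduce mod 12579]
reciprocity: (1825/12579) = +1·(12579/1825) since 1825 mod 4 = 1, 12579 mod 4 = 3; sign now -1
(12579/1825) = (1629/1825)   [reduce mod 1825]
reciprocity: (1629/1825) = +1·(1825/1629) since 1629 mod 4 = 1, 1825 mod 4 = 1; sign now -1
(1825/1629) = (196/1629)   [reduce mod 1629]
196 = 2^2·49; (2/1629) = -1 since 1629 mod 8 = 5, so (196/1629) = (-1)^2·(49/1629); sign now -1
reciprocity: (49/1629) = +1·(1629/49) since 49 mod 4 = 1, 1629 mod 4 = 1; sign now -1
(1629/49) = (12/49)   [reduce mod 49]
12 = 2^2·3; (2/49) = +1 since 49 mod 8 = 1, so (12/49) = (+1)^2·(3/49); sign now -1
reciprocity: (3/49) = +1·(49/3) since 3 mod 4 = 3, 49 mod 4 = 1; sign now -1
(49/3) = (1/3)   [reduce mod 3]
(1/3) = 1; final value = sign = -1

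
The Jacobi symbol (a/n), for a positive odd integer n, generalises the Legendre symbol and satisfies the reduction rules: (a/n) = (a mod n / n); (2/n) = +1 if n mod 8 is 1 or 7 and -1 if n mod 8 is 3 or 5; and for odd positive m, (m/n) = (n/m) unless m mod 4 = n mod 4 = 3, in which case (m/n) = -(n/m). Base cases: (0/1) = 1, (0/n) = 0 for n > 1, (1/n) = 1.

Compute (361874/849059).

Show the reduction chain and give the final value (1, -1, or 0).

-1

361874 = 2^1·180937; (2/849059) = -1 since 849059 mod 8 = 3, so (361874/849059) = (-1)^1·(180937/849059); sign now -1
reciprocity: (180937/849059) = +1·(849059/180937) since 180937 mod 4 = 1, 849059 mod 4 = 3; sign now -1
(849059/180937) = (125311/180937)   [reduce mod 180937]
reciprocity: (125311/180937) = +1·(180937/125311) since 125311 mod 4 = 3, 180937 mod 4 = 1; sign now -1
(180937/125311) = (55626/125311)   [reduce mod 125311]
55626 = 2^1·27813; (2/125311) = +1 since 125311 mod 8 = 7, so (55626/125311) = (+1)^1·(27813/125311); sign now -1
reciprocity: (27813/125311) = +1·(125311/27813) since 27813 mod 4 = 1, 125311 mod 4 = 3; sign now -1
(125311/27813) = (14059/27813)   [reduce mod 27813]
reciprocity: (14059/27813) = +1·(27813/14059) since 14059 mod 4 = 3, 27813 mod 4 = 1; sign now -1
(27813/14059) = (13754/14059)   [reduce mod 14059]
13754 = 2^1·6877; (2/14059) = -1 since 14059 mod 8 = 3, so (13754/14059) = (-1)^1·(6877/14059); sign now +1
reciprocity: (6877/14059) = +1·(14059/6877) since 6877 mod 4 = 1, 14059 mod 4 = 3; sign now +1
(14059/6877) = (305/6877)   [reduce mod 6877]
reciprocity: (305/6877) = +1·(6877/305) since 305 mod 4 = 1, 6877 mod 4 = 1; sign now +1
(6877/305) = (167/305)   [reduce mod 305]
reciprocity: (167/305) = +1·(305/167) since 167 mod 4 = 3, 305 mod 4 = 1; sign now +1
(305/167) = (138/167)   [reduce mod 167]
138 = 2^1·69; (2/167) = +1 since 167 mod 8 = 7, so (138/167) = (+1)^1·(69/167); sign now +1
reciprocity: (69/167) = +1·(167/69) since 69 mod 4 = 1, 167 mod 4 = 3; sign now +1
(167/69) = (29/69)   [reduce mod 69]
reciprocity: (29/69) = +1·(69/29) since 29 mod 4 = 1, 69 mod 4 = 1; sign now +1
(69/29) = (11/29)   [reduce mod 29]
reciprocity: (11/29) = +1·(29/11) since 11 mod 4 = 3, 29 mod 4 = 1; sign now +1
(29/11) = (7/11)   [reduce mod 11]
reciprocity: (7/11) = -1·(11/7) since 7 mod 4 = 3, 11 mod 4 = 3; sign now -1
(11/7) = (4/7)   [reduce mod 7]
4 = 2^2·1; (2/7) = +1 since 7 mod 8 = 7, so (4/7) = (+1)^2·(1/7); sign now -1
(1/7) = 1; final value = sign = -1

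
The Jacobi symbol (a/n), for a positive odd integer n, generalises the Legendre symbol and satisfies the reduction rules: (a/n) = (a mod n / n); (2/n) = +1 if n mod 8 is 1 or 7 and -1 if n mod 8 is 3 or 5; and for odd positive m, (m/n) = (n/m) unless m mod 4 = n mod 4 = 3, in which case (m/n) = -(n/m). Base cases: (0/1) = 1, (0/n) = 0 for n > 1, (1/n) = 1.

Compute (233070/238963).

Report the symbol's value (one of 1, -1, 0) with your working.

233070 = 2^1·116535; (2/238963) = -1 since 238963 mod 8 = 3, so (233070/238963) = (-1)^1·(116535/238963); sign now -1
reciprocity: (116535/238963) = -1·(238963/116535) since 116535 mod 4 = 3, 238963 mod 4 = 3; sign now +1
(238963/116535) = (5893/116535)   [reduce mod 116535]
reciprocity: (5893/116535) = +1·(116535/5893) since 5893 mod 4 = 1, 116535 mod 4 = 3; sign now +1
(116535/5893) = (4568/5893)   [reduce mod 5893]
4568 = 2^3·571; (2/5893) = -1 since 5893 mod 8 = 5, so (4568/5893) = (-1)^3·(571/5893); sign now -1
reciprocity: (571/5893) = +1·(5893/571) since 571 mod 4 = 3, 5893 mod 4 = 1; sign now -1
(5893/571) = (183/571)   [reduce mod 571]
reciprocity: (183/571) = -1·(571/183) since 183 mod 4 = 3, 571 mod 4 = 3; sign now +1
(571/183) = (22/183)   [reduce mod 183]
22 = 2^1·11; (2/183) = +1 since 183 mod 8 = 7, so (22/183) = (+1)^1·(11/183); sign now +1
reciprocity: (11/183) = -1·(183/11) since 11 mod 4 = 3, 183 mod 4 = 3; sign now -1
(183/11) = (7/11)   [reduce mod 11]
reciprocity: (7/11) = -1·(11/7) since 7 mod 4 = 3, 11 mod 4 = 3; sign now +1
(11/7) = (4/7)   [reduce mod 7]
4 = 2^2·1; (2/7) = +1 since 7 mod 8 = 7, so (4/7) = (+1)^2·(1/7); sign now +1
(1/7) = 1; final value = sign = +1

1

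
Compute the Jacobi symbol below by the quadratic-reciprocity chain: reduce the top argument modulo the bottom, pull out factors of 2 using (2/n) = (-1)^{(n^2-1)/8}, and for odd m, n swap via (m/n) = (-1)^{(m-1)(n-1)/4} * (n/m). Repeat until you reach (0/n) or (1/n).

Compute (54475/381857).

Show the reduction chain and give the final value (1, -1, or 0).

-1

flip (54475/381857) -> (381857/54475): both odd, 54475 mod 4 = 3, 381857 mod 4 = 1, so the flip contributes +1; sign now +1
(381857/54475): 381857 mod 54475 = 532, so (381857/54475) = (532/54475)
factor out 2^2: 532 = 2^2·133; with 54475 mod 8 = 3, (2/54475) = -1; sign now +1; continue with (133/54475)
flip (133/54475) -> (54475/133): both odd, 133 mod 4 = 1, 54475 mod 4 = 3, so the flip contributes +1; sign now +1
(54475/133): 54475 mod 133 = 78, so (54475/133) = (78/133)
factor out 2^1: 78 = 2^1·39; with 133 mod 8 = 5, (2/133) = -1; sign now -1; continue with (39/133)
flip (39/133) -> (133/39): both odd, 39 mod 4 = 3, 133 mod 4 = 1, so the flip contributes +1; sign now -1
(133/39): 133 mod 39 = 16, so (133/39) = (16/39)
factor out 2^4: 16 = 2^4·1; with 39 mod 8 = 7, (2/39) = +1; sign now -1; continue with (1/39)
reached (1/39) = 1, so the symbol is -1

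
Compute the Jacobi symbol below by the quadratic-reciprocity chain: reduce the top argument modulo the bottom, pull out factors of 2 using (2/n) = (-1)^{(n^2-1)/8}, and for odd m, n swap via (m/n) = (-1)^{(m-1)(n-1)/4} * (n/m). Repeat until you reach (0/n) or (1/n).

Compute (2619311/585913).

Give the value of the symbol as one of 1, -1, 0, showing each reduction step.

1

(2619311/585913): 2619311 mod 585913 = 275659, so (2619311/585913) = (275659/585913)
flip (275659/585913) -> (585913/275659): both odd, 275659 mod 4 = 3, 585913 mod 4 = 1, so the flip contributes +1; sign now +1
(585913/275659): 585913 mod 275659 = 34595, so (585913/275659) = (34595/275659)
flip (34595/275659) -> (275659/34595): both odd, 34595 mod 4 = 3, 275659 mod 4 = 3, so the flip contributes -1; sign now -1
(275659/34595): 275659 mod 34595 = 33494, so (275659/34595) = (33494/34595)
factor out 2^1: 33494 = 2^1·16747; with 34595 mod 8 = 3, (2/34595) = -1; sign now +1; continue with (16747/34595)
flip (16747/34595) -> (34595/16747): both odd, 16747 mod 4 = 3, 34595 mod 4 = 3, so the flip contributes -1; sign now -1
(34595/16747): 34595 mod 16747 = 1101, so (34595/16747) = (1101/16747)
flip (1101/16747) -> (16747/1101): both odd, 1101 mod 4 = 1, 16747 mod 4 = 3, so the flip contributes +1; sign now -1
(16747/1101): 16747 mod 1101 = 232, so (16747/1101) = (232/1101)
factor out 2^3: 232 = 2^3·29; with 1101 mod 8 = 5, (2/1101) = -1; sign now +1; continue with (29/1101)
flip (29/1101) -> (1101/29): both odd, 29 mod 4 = 1, 1101 mod 4 = 1, so the flip contributes +1; sign now +1
(1101/29): 1101 mod 29 = 28, so (1101/29) = (28/29)
factor out 2^2: 28 = 2^2·7; with 29 mod 8 = 5, (2/29) = -1; sign now +1; continue with (7/29)
flip (7/29) -> (29/7): both odd, 7 mod 4 = 3, 29 mod 4 = 1, so the flip contributes +1; sign now +1
(29/7): 29 mod 7 = 1, so (29/7) = (1/7)
reached (1/7) = 1, so the symbol is +1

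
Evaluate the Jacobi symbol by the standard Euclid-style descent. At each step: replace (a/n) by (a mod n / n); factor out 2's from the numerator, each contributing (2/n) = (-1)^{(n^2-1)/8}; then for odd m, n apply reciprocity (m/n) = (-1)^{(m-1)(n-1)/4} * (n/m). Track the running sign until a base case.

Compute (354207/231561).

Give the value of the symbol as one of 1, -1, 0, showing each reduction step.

(354207/231561): 354207 mod 231561 = 122646, so (354207/231561) = (122646/231561)
factor out 2^1: 122646 = 2^1·61323; with 231561 mod 8 = 1, (2/231561) = +1; sign now +1; continue with (61323/231561)
flip (61323/231561) -> (231561/61323): both odd, 61323 mod 4 = 3, 231561 mod 4 = 1, so the flip contributes +1; sign now +1
(231561/61323): 231561 mod 61323 = 47592, so (231561/61323) = (47592/61323)
factor out 2^3: 47592 = 2^3·5949; with 61323 mod 8 = 3, (2/61323) = -1; sign now -1; continue with (5949/61323)
flip (5949/61323) -> (61323/5949): both odd, 5949 mod 4 = 1, 61323 mod 4 = 3, so the flip contributes +1; sign now -1
(61323/5949): 61323 mod 5949 = 1833, so (61323/5949) = (1833/5949)
flip (1833/5949) -> (5949/1833): both odd, 1833 mod 4 = 1, 5949 mod 4 = 1, so the flip contributes +1; sign now -1
(5949/1833): 5949 mod 1833 = 450, so (5949/1833) = (450/1833)
factor out 2^1: 450 = 2^1·225; with 1833 mod 8 = 1, (2/1833) = +1; sign now -1; continue with (225/1833)
flip (225/1833) -> (1833/225): both odd, 225 mod 4 = 1, 1833 mod 4 = 1, so the flip contributes +1; sign now -1
(1833/225): 1833 mod 225 = 33, so (1833/225) = (33/225)
flip (33/225) -> (225/33): both odd, 33 mod 4 = 1, 225 mod 4 = 1, so the flip contributes +1; sign now -1
(225/33): 225 mod 33 = 27, so (225/33) = (27/33)
flip (27/33) -> (33/27): both odd, 27 mod 4 = 3, 33 mod 4 = 1, so the flip contributes +1; sign now -1
(33/27): 33 mod 27 = 6, so (33/27) = (6/27)
factor out 2^1: 6 = 2^1·3; with 27 mod 8 = 3, (2/27) = -1; sign now +1; continue with (3/27)
flip (3/27) -> (27/3): both odd, 3 mod 4 = 3, 27 mod 4 = 3, so the flip contributes -1; sign now -1
(27/3): 27 mod 3 = 0, so (27/3) = (0/3)
reached (0/3); gcd(a, n) > 1, so (0/3) = 0 and the symbol is 0

0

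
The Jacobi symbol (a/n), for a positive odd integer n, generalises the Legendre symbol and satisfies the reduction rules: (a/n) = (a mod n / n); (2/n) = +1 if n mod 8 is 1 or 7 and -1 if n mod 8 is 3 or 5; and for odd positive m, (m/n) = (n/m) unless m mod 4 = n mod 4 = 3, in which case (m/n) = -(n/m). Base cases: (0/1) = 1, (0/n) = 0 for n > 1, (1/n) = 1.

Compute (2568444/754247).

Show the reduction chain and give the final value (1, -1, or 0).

-1

(2568444/754247) = (305703/754247)   [reduce mod 754247]
reciprocity: (305703/754247) = -1·(754247/305703) since 305703 mod 4 = 3, 754247 mod 4 = 3; sign now -1
(754247/305703) = (142841/305703)   [reduce mod 305703]
reciprocity: (142841/305703) = +1·(305703/142841) since 142841 mod 4 = 1, 305703 mod 4 = 3; sign now -1
(305703/142841) = (20021/142841)   [reduce mod 142841]
reciprocity: (20021/142841) = +1·(142841/20021) since 20021 mod 4 = 1, 142841 mod 4 = 1; sign now -1
(142841/20021) = (2694/20021)   [reduce mod 20021]
2694 = 2^1·1347; (2/20021) = -1 since 20021 mod 8 = 5, so (2694/20021) = (-1)^1·(1347/20021); sign now +1
reciprocity: (1347/20021) = +1·(20021/1347) since 1347 mod 4 = 3, 20021 mod 4 = 1; sign now +1
(20021/1347) = (1163/1347)   [reduce mod 1347]
reciprocity: (1163/1347) = -1·(1347/1163) since 1163 mod 4 = 3, 1347 mod 4 = 3; sign now -1
(1347/1163) = (184/1163)   [reduce mod 1163]
184 = 2^3·23; (2/1163) = -1 since 1163 mod 8 = 3, so (184/1163) = (-1)^3·(23/1163); sign now +1
reciprocity: (23/1163) = -1·(1163/23) since 23 mod 4 = 3, 1163 mod 4 = 3; sign now -1
(1163/23) = (13/23)   [reduce mod 23]
reciprocity: (13/23) = +1·(23/13) since 13 mod 4 = 1, 23 mod 4 = 3; sign now -1
(23/13) = (10/13)   [reduce mod 13]
10 = 2^1·5; (2/13) = -1 since 13 mod 8 = 5, so (10/13) = (-1)^1·(5/13); sign now +1
reciprocity: (5/13) = +1·(13/5) since 5 mod 4 = 1, 13 mod 4 = 1; sign now +1
(13/5) = (3/5)   [reduce mod 5]
reciprocity: (3/5) = +1·(5/3) since 3 mod 4 = 3, 5 mod 4 = 1; sign now +1
(5/3) = (2/3)   [reduce mod 3]
2 = 2^1·1; (2/3) = -1 since 3 mod 8 = 3, so (2/3) = (-1)^1·(1/3); sign now -1
(1/3) = 1; final value = sign = -1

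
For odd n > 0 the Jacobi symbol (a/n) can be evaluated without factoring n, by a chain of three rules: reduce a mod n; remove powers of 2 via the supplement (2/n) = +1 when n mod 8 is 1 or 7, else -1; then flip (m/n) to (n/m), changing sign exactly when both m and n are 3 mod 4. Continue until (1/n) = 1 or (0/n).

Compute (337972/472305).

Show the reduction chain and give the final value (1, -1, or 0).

337972 = 2^2·84493; (2/472305) = +1 since 472305 mod 8 = 1, so (337972/472305) = (+1)^2·(84493/472305); sign now +1
reciprocity: (84493/472305) = +1·(472305/84493) since 84493 mod 4 = 1, 472305 mod 4 = 1; sign now +1
(472305/84493) = (49840/84493)   [reduce mod 84493]
49840 = 2^4·3115; (2/84493) = -1 since 84493 mod 8 = 5, so (49840/84493) = (-1)^4·(3115/84493); sign now +1
reciprocity: (3115/84493) = +1·(84493/3115) since 3115 mod 4 = 3, 84493 mod 4 = 1; sign now +1
(84493/3115) = (388/3115)   [reduce mod 3115]
388 = 2^2·97; (2/3115) = -1 since 3115 mod 8 = 3, so (388/3115) = (-1)^2·(97/3115); sign now +1
reciprocity: (97/3115) = +1·(3115/97) since 97 mod 4 = 1, 3115 mod 4 = 3; sign now +1
(3115/97) = (11/97)   [reduce mod 97]
reciprocity: (11/97) = +1·(97/11) since 11 mod 4 = 3, 97 mod 4 = 1; sign now +1
(97/11) = (9/11)   [reduce mod 11]
reciprocity: (9/11) = +1·(11/9) since 9 mod 4 = 1, 11 mod 4 = 3; sign now +1
(11/9) = (2/9)   [reduce mod 9]
2 = 2^1·1; (2/9) = +1 since 9 mod 8 = 1, so (2/9) = (+1)^1·(1/9); sign now +1
(1/9) = 1; final value = sign = +1

1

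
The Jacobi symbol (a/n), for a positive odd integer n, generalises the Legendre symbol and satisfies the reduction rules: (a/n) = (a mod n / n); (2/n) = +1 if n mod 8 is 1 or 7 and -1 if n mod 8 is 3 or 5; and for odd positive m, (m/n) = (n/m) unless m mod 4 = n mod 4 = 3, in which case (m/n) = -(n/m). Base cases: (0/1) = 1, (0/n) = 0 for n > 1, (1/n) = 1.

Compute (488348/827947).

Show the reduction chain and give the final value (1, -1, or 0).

488348 = 2^2·122087; (2/827947) = -1 since 827947 mod 8 = 3, so (488348/827947) = (-1)^2·(122087/827947); sign now +1
reciprocity: (122087/827947) = -1·(827947/122087) since 122087 mod 4 = 3, 827947 mod 4 = 3; sign now -1
(827947/122087) = (95425/122087)   [reduce mod 122087]
reciprocity: (95425/122087) = +1·(122087/95425) since 95425 mod 4 = 1, 122087 mod 4 = 3; sign now -1
(122087/95425) = (26662/95425)   [reduce mod 95425]
26662 = 2^1·13331; (2/95425) = +1 since 95425 mod 8 = 1, so (26662/95425) = (+1)^1·(13331/95425); sign now -1
reciprocity: (13331/95425) = +1·(95425/13331) since 13331 mod 4 = 3, 95425 mod 4 = 1; sign now -1
(95425/13331) = (2108/13331)   [reduce mod 13331]
2108 = 2^2·527; (2/13331) = -1 since 13331 mod 8 = 3, so (2108/13331) = (-1)^2·(527/13331); sign now -1
reciprocity: (527/13331) = -1·(13331/527) since 527 mod 4 = 3, 13331 mod 4 = 3; sign now +1
(13331/527) = (156/527)   [reduce mod 527]
156 = 2^2·39; (2/527) = +1 since 527 mod 8 = 7, so (156/527) = (+1)^2·(39/527); sign now +1
reciprocity: (39/527) = -1·(527/39) since 39 mod 4 = 3, 527 mod 4 = 3; sign now -1
(527/39) = (20/39)   [reduce mod 39]
20 = 2^2·5; (2/39) = +1 since 39 mod 8 = 7, so (20/39) = (+1)^2·(5/39); sign now -1
reciprocity: (5/39) = +1·(39/5) since 5 mod 4 = 1, 39 mod 4 = 3; sign now -1
(39/5) = (4/5)   [reduce mod 5]
4 = 2^2·1; (2/5) = -1 since 5 mod 8 = 5, so (4/5) = (-1)^2·(1/5); sign now -1
(1/5) = 1; final value = sign = -1

-1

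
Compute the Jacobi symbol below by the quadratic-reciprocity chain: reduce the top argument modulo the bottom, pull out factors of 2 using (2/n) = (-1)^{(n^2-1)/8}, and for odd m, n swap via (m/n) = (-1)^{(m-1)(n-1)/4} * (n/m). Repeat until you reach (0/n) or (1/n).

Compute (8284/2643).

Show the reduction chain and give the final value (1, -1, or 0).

1

(8284/2643) = (355/2643)   [reduce mod 2643]
reciprocity: (355/2643) = -1·(2643/355) since 355 mod 4 = 3, 2643 mod 4 = 3; sign now -1
(2643/355) = (158/355)   [reduce mod 355]
158 = 2^1·79; (2/355) = -1 since 355 mod 8 = 3, so (158/355) = (-1)^1·(79/355); sign now +1
reciprocity: (79/355) = -1·(355/79) since 79 mod 4 = 3, 355 mod 4 = 3; sign now -1
(355/79) = (39/79)   [reduce mod 79]
reciprocity: (39/79) = -1·(79/39) since 39 mod 4 = 3, 79 mod 4 = 3; sign now +1
(79/39) = (1/39)   [reduce mod 39]
(1/39) = 1; final value = sign = +1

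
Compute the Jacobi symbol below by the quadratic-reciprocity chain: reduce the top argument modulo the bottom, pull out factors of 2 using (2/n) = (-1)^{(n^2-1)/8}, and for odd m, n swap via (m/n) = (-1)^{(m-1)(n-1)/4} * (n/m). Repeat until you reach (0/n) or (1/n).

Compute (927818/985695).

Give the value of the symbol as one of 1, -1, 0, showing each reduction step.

1

927818 = 2^1·463909; (2/985695) = +1 since 985695 mod 8 = 7, so (927818/985695) = (+1)^1·(463909/985695); sign now +1
reciprocity: (463909/985695) = +1·(985695/463909) since 463909 mod 4 = 1, 985695 mod 4 = 3; sign now +1
(985695/463909) = (57877/463909)   [reduce mod 463909]
reciprocity: (57877/463909) = +1·(463909/57877) since 57877 mod 4 = 1, 463909 mod 4 = 1; sign now +1
(463909/57877) = (893/57877)   [reduce mod 57877]
reciprocity: (893/57877) = +1·(57877/893) since 893 mod 4 = 1, 57877 mod 4 = 1; sign now +1
(57877/893) = (725/893)   [reduce mod 893]
reciprocity: (725/893) = +1·(893/725) since 725 mod 4 = 1, 893 mod 4 = 1; sign now +1
(893/725) = (168/725)   [reduce mod 725]
168 = 2^3·21; (2/725) = -1 since 725 mod 8 = 5, so (168/725) = (-1)^3·(21/725); sign now -1
reciprocity: (21/725) = +1·(725/21) since 21 mod 4 = 1, 725 mod 4 = 1; sign now -1
(725/21) = (11/21)   [reduce mod 21]
reciprocity: (11/21) = +1·(21/11) since 11 mod 4 = 3, 21 mod 4 = 1; sign now -1
(21/11) = (10/11)   [reduce mod 11]
10 = 2^1·5; (2/11) = -1 since 11 mod 8 = 3, so (10/11) = (-1)^1·(5/11); sign now +1
reciprocity: (5/11) = +1·(11/5) since 5 mod 4 = 1, 11 mod 4 = 3; sign now +1
(11/5) = (1/5)   [reduce mod 5]
(1/5) = 1; final value = sign = +1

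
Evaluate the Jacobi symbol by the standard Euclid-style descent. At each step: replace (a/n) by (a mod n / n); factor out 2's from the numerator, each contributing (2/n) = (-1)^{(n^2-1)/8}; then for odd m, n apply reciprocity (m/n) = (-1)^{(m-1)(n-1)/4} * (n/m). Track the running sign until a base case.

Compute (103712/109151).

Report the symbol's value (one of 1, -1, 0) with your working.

0

factor out 2^5: 103712 = 2^5·3241; with 109151 mod 8 = 7, (2/109151) = +1; sign now +1; continue with (3241/109151)
flip (3241/109151) -> (109151/3241): both odd, 3241 mod 4 = 1, 109151 mod 4 = 3, so the flip contributes +1; sign now +1
(109151/3241): 109151 mod 3241 = 2198, so (109151/3241) = (2198/3241)
factor out 2^1: 2198 = 2^1·1099; with 3241 mod 8 = 1, (2/3241) = +1; sign now +1; continue with (1099/3241)
flip (1099/3241) -> (3241/1099): both odd, 1099 mod 4 = 3, 3241 mod 4 = 1, so the flip contributes +1; sign now +1
(3241/1099): 3241 mod 1099 = 1043, so (3241/1099) = (1043/1099)
flip (1043/1099) -> (1099/1043): both odd, 1043 mod 4 = 3, 1099 mod 4 = 3, so the flip contributes -1; sign now -1
(1099/1043): 1099 mod 1043 = 56, so (1099/1043) = (56/1043)
factor out 2^3: 56 = 2^3·7; with 1043 mod 8 = 3, (2/1043) = -1; sign now +1; continue with (7/1043)
flip (7/1043) -> (1043/7): both odd, 7 mod 4 = 3, 1043 mod 4 = 3, so the flip contributes -1; sign now -1
(1043/7): 1043 mod 7 = 0, so (1043/7) = (0/7)
reached (0/7); gcd(a, n) > 1, so (0/7) = 0 and the symbol is 0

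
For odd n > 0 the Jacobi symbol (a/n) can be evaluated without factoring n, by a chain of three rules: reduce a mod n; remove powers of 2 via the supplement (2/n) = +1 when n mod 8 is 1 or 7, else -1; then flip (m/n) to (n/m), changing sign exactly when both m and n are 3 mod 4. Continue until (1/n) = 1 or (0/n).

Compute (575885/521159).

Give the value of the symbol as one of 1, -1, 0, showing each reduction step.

(575885/521159) = (54726/521159)   [reduce mod 521159]
54726 = 2^1·27363; (2/521159) = +1 since 521159 mod 8 = 7, so (54726/521159) = (+1)^1·(27363/521159); sign now +1
reciprocity: (27363/521159) = -1·(521159/27363) since 27363 mod 4 = 3, 521159 mod 4 = 3; sign now -1
(521159/27363) = (1262/27363)   [reduce mod 27363]
1262 = 2^1·631; (2/27363) = -1 since 27363 mod 8 = 3, so (1262/27363) = (-1)^1·(631/27363); sign now +1
reciprocity: (631/27363) = -1·(27363/631) since 631 mod 4 = 3, 27363 mod 4 = 3; sign now -1
(27363/631) = (230/631)   [reduce mod 631]
230 = 2^1·115; (2/631) = +1 since 631 mod 8 = 7, so (230/631) = (+1)^1·(115/631); sign now -1
reciprocity: (115/631) = -1·(631/115) since 115 mod 4 = 3, 631 mod 4 = 3; sign now +1
(631/115) = (56/115)   [reduce mod 115]
56 = 2^3·7; (2/115) = -1 since 115 mod 8 = 3, so (56/115) = (-1)^3·(7/115); sign now -1
reciprocity: (7/115) = -1·(115/7) since 7 mod 4 = 3, 115 mod 4 = 3; sign now +1
(115/7) = (3/7)   [reduce mod 7]
reciprocity: (3/7) = -1·(7/3) since 3 mod 4 = 3, 7 mod 4 = 3; sign now -1
(7/3) = (1/3)   [reduce mod 3]
(1/3) = 1; final value = sign = -1

-1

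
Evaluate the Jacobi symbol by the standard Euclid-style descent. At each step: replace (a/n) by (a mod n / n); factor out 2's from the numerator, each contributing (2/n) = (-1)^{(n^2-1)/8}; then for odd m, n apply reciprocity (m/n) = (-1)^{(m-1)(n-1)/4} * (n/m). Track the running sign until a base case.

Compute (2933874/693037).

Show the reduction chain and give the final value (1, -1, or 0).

-1

(2933874/693037): 2933874 mod 693037 = 161726, so (2933874/693037) = (161726/693037)
factor out 2^1: 161726 = 2^1·80863; with 693037 mod 8 = 5, (2/693037) = -1; sign now -1; continue with (80863/693037)
flip (80863/693037) -> (693037/80863): both odd, 80863 mod 4 = 3, 693037 mod 4 = 1, so the flip contributes +1; sign now -1
(693037/80863): 693037 mod 80863 = 46133, so (693037/80863) = (46133/80863)
flip (46133/80863) -> (80863/46133): both odd, 46133 mod 4 = 1, 80863 mod 4 = 3, so the flip contributes +1; sign now -1
(80863/46133): 80863 mod 46133 = 34730, so (80863/46133) = (34730/46133)
factor out 2^1: 34730 = 2^1·17365; with 46133 mod 8 = 5, (2/46133) = -1; sign now +1; continue with (17365/46133)
flip (17365/46133) -> (46133/17365): both odd, 17365 mod 4 = 1, 46133 mod 4 = 1, so the flip contributes +1; sign now +1
(46133/17365): 46133 mod 17365 = 11403, so (46133/17365) = (11403/17365)
flip (11403/17365) -> (17365/11403): both odd, 11403 mod 4 = 3, 17365 mod 4 = 1, so the flip contributes +1; sign now +1
(17365/11403): 17365 mod 11403 = 5962, so (17365/11403) = (5962/11403)
factor out 2^1: 5962 = 2^1·2981; with 11403 mod 8 = 3, (2/11403) = -1; sign now -1; continue with (2981/11403)
flip (2981/11403) -> (11403/2981): both odd, 2981 mod 4 = 1, 11403 mod 4 = 3, so the flip contributes +1; sign now -1
(11403/2981): 11403 mod 2981 = 2460, so (11403/2981) = (2460/2981)
factor out 2^2: 2460 = 2^2·615; with 2981 mod 8 = 5, (2/2981) = -1; sign now -1; continue with (615/2981)
flip (615/2981) -> (2981/615): both odd, 615 mod 4 = 3, 2981 mod 4 = 1, so the flip contributes +1; sign now -1
(2981/615): 2981 mod 615 = 521, so (2981/615) = (521/615)
flip (521/615) -> (615/521): both odd, 521 mod 4 = 1, 615 mod 4 = 3, so the flip contributes +1; sign now -1
(615/521): 615 mod 521 = 94, so (615/521) = (94/521)
factor out 2^1: 94 = 2^1·47; with 521 mod 8 = 1, (2/521) = +1; sign now -1; continue with (47/521)
flip (47/521) -> (521/47): both odd, 47 mod 4 = 3, 521 mod 4 = 1, so the flip contributes +1; sign now -1
(521/47): 521 mod 47 = 4, so (521/47) = (4/47)
factor out 2^2: 4 = 2^2·1; with 47 mod 8 = 7, (2/47) = +1; sign now -1; continue with (1/47)
reached (1/47) = 1, so the symbol is -1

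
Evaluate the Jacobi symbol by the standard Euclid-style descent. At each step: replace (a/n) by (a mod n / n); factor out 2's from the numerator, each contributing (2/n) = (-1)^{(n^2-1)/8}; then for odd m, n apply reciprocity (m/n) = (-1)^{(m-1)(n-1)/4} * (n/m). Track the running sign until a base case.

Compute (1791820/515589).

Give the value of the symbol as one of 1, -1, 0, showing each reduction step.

(1791820/515589): 1791820 mod 515589 = 245053, so (1791820/515589) = (245053/515589)
flip (245053/515589) -> (515589/245053): both odd, 245053 mod 4 = 1, 515589 mod 4 = 1, so the flip contributes +1; sign now +1
(515589/245053): 515589 mod 245053 = 25483, so (515589/245053) = (25483/245053)
flip (25483/245053) -> (245053/25483): both odd, 25483 mod 4 = 3, 245053 mod 4 = 1, so the flip contributes +1; sign now +1
(245053/25483): 245053 mod 25483 = 15706, so (245053/25483) = (15706/25483)
factor out 2^1: 15706 = 2^1·7853; with 25483 mod 8 = 3, (2/25483) = -1; sign now -1; continue with (7853/25483)
flip (7853/25483) -> (25483/7853): both odd, 7853 mod 4 = 1, 25483 mod 4 = 3, so the flip contributes +1; sign now -1
(25483/7853): 25483 mod 7853 = 1924, so (25483/7853) = (1924/7853)
factor out 2^2: 1924 = 2^2·481; with 7853 mod 8 = 5, (2/7853) = -1; sign now -1; continue with (481/7853)
flip (481/7853) -> (7853/481): both odd, 481 mod 4 = 1, 7853 mod 4 = 1, so the flip contributes +1; sign now -1
(7853/481): 7853 mod 481 = 157, so (7853/481) = (157/481)
flip (157/481) -> (481/157): both odd, 157 mod 4 = 1, 481 mod 4 = 1, so the flip contributes +1; sign now -1
(481/157): 481 mod 157 = 10, so (481/157) = (10/157)
factor out 2^1: 10 = 2^1·5; with 157 mod 8 = 5, (2/157) = -1; sign now +1; continue with (5/157)
flip (5/157) -> (157/5): both odd, 5 mod 4 = 1, 157 mod 4 = 1, so the flip contributes +1; sign now +1
(157/5): 157 mod 5 = 2, so (157/5) = (2/5)
factor out 2^1: 2 = 2^1·1; with 5 mod 8 = 5, (2/5) = -1; sign now -1; continue with (1/5)
reached (1/5) = 1, so the symbol is -1

-1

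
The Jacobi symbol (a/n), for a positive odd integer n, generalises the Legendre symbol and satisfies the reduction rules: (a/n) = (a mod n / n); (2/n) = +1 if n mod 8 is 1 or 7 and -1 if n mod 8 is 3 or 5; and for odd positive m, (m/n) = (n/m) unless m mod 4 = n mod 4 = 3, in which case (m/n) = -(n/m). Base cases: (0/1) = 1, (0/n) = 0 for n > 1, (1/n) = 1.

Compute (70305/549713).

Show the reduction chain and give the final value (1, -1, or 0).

1

flip (70305/549713) -> (549713/70305): both odd, 70305 mod 4 = 1, 549713 mod 4 = 1, so the flip contributes +1; sign now +1
(549713/70305): 549713 mod 70305 = 57578, so (549713/70305) = (57578/70305)
factor out 2^1: 57578 = 2^1·28789; with 70305 mod 8 = 1, (2/70305) = +1; sign now +1; continue with (28789/70305)
flip (28789/70305) -> (70305/28789): both odd, 28789 mod 4 = 1, 70305 mod 4 = 1, so the flip contributes +1; sign now +1
(70305/28789): 70305 mod 28789 = 12727, so (70305/28789) = (12727/28789)
flip (12727/28789) -> (28789/12727): both odd, 12727 mod 4 = 3, 28789 mod 4 = 1, so the flip contributes +1; sign now +1
(28789/12727): 28789 mod 12727 = 3335, so (28789/12727) = (3335/12727)
flip (3335/12727) -> (12727/3335): both odd, 3335 mod 4 = 3, 12727 mod 4 = 3, so the flip contributes -1; sign now -1
(12727/3335): 12727 mod 3335 = 2722, so (12727/3335) = (2722/3335)
factor out 2^1: 2722 = 2^1·1361; with 3335 mod 8 = 7, (2/3335) = +1; sign now -1; continue with (1361/3335)
flip (1361/3335) -> (3335/1361): both odd, 1361 mod 4 = 1, 3335 mod 4 = 3, so the flip contributes +1; sign now -1
(3335/1361): 3335 mod 1361 = 613, so (3335/1361) = (613/1361)
flip (613/1361) -> (1361/613): both odd, 613 mod 4 = 1, 1361 mod 4 = 1, so the flip contributes +1; sign now -1
(1361/613): 1361 mod 613 = 135, so (1361/613) = (135/613)
flip (135/613) -> (613/135): both odd, 135 mod 4 = 3, 613 mod 4 = 1, so the flip contributes +1; sign now -1
(613/135): 613 mod 135 = 73, so (613/135) = (73/135)
flip (73/135) -> (135/73): both odd, 73 mod 4 = 1, 135 mod 4 = 3, so the flip contributes +1; sign now -1
(135/73): 135 mod 73 = 62, so (135/73) = (62/73)
factor out 2^1: 62 = 2^1·31; with 73 mod 8 = 1, (2/73) = +1; sign now -1; continue with (31/73)
flip (31/73) -> (73/31): both odd, 31 mod 4 = 3, 73 mod 4 = 1, so the flip contributes +1; sign now -1
(73/31): 73 mod 31 = 11, so (73/31) = (11/31)
flip (11/31) -> (31/11): both odd, 11 mod 4 = 3, 31 mod 4 = 3, so the flip contributes -1; sign now +1
(31/11): 31 mod 11 = 9, so (31/11) = (9/11)
flip (9/11) -> (11/9): both odd, 9 mod 4 = 1, 11 mod 4 = 3, so the flip contributes +1; sign now +1
(11/9): 11 mod 9 = 2, so (11/9) = (2/9)
factor out 2^1: 2 = 2^1·1; with 9 mod 8 = 1, (2/9) = +1; sign now +1; continue with (1/9)
reached (1/9) = 1, so the symbol is +1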